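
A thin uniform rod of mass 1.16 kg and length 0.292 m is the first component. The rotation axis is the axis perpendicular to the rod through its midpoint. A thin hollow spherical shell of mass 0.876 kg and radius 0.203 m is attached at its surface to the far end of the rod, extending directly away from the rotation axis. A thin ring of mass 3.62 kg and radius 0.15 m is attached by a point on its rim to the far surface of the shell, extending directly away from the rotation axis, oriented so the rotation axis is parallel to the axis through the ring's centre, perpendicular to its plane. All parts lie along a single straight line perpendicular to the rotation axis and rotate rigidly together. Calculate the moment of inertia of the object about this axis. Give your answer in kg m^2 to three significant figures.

2.00

Thin rod: I_cm = (1/12)ML² = (1/12)(1.16)(0.292)² = 0.0082422 kg m^2; axis through the centre, so I = 0.0082422 kg m^2.
Spherical shell: I_cm = (2/3)MR² = (2/3)(0.876)(0.203)² = 0.024066 kg m^2; centre at d = 0.146 + 0.203 = 0.349 m, so I = I_cm + Md² gives I = 0.024066 + (0.876)(0.349)² = 0.13076 kg m^2.
Thin ring: I_cm = MR² = (3.62)(0.15)² = 0.08145 kg m^2; centre at d = 0.146 + 0.203 + 0.203 + 0.15 = 0.702 m, so I = I_cm + Md² gives I = 0.08145 + (3.62)(0.702)² = 1.8654 kg m^2.
Total I = 0.0082422 + 0.13076 + 1.8654 = 2.0044 kg m^2.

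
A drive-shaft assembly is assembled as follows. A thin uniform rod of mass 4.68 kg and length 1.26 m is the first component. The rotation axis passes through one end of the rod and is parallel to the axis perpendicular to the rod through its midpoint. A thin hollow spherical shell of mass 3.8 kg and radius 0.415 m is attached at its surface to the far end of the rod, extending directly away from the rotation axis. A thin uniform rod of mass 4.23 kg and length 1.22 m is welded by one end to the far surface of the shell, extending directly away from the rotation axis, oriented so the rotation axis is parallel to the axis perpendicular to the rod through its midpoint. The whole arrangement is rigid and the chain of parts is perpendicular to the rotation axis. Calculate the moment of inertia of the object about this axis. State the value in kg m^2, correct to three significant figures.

44.9

Thin rod: I_cm = (1/12)ML² = (1/12)(4.68)(1.26)² = 0.61916 kg m^2; centre at d = 0.63 m, so I = I_cm + Md² gives I = 0.61916 + (4.68)(0.63)² = 2.4767 kg m^2.
Spherical shell: I_cm = (2/3)MR² = (2/3)(3.8)(0.415)² = 0.4363 kg m^2; centre at d = 0.63 + 0.63 + 0.415 = 1.675 m, so I = I_cm + Md² gives I = 0.4363 + (3.8)(1.675)² = 11.098 kg m^2.
Thin rod: I_cm = (1/12)ML² = (1/12)(4.23)(1.22)² = 0.52466 kg m^2; centre at d = 0.63 + 0.63 + 0.415 + 0.415 + 0.61 = 2.7 m, so I = I_cm + Md² gives I = 0.52466 + (4.23)(2.7)² = 31.361 kg m^2.
Total I = 2.4767 + 11.098 + 31.361 = 44.936 kg m^2.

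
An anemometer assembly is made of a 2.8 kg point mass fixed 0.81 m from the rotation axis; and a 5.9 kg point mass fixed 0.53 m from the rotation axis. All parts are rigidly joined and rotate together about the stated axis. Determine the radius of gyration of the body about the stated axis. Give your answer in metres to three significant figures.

0.634

Point mass: I_cm = 0; centre at d = 0.81 m, so I = I_cm + Md² gives I = 0 + (2.8)(0.81)² = 1.8371 kg·m².
Point mass: I_cm = 0; centre at d = 0.53 m, so I = I_cm + Md² gives I = 0 + (5.9)(0.53)² = 1.6573 kg·m².
Total I = 3.4944 kg·m²; total mass M = 8.7 kg.
k = √(I/M) = √(3.4944/8.7) = 0.63376 m.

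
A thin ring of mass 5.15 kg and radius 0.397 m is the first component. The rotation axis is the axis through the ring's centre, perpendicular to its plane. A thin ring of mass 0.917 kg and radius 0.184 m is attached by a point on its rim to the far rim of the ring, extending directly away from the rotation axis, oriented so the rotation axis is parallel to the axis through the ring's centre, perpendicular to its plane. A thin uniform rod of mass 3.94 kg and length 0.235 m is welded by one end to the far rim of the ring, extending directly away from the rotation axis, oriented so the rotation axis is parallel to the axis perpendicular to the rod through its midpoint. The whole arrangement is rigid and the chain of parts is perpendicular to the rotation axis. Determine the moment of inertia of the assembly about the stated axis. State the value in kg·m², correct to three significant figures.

Thin ring: I_cm = MR² = (5.15)(0.397)² = 0.81169 kg·m²; axis through the centre, so I = 0.81169 kg·m².
Thin ring: I_cm = MR² = (0.917)(0.184)² = 0.031046 kg·m²; centre at d = 0.397 + 0.184 = 0.581 m, so the parallel axis theorem gives I = 0.031046 + (0.917)(0.581)² = 0.34059 kg·m².
Thin rod: I_cm = (1/12)ML² = (1/12)(3.94)(0.235)² = 0.018132 kg·m²; centre at d = 0.397 + 0.184 + 0.184 + 0.1175 = 0.8825 m, so the parallel axis theorem gives I = 0.018132 + (3.94)(0.8825)² = 3.0866 kg·m².
Total I = 0.81169 + 0.34059 + 3.0866 = 4.2389 kg·m².

4.24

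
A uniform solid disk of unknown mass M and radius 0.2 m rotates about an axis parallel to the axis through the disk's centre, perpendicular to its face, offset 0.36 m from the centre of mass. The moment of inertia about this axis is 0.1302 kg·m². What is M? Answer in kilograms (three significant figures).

I = I_cm + Md² = (1/2)MR² + Md² = M·[0.5·(0.2)² + (0.36)²] = M·0.1496.
So M = 0.1302 / 0.1496 = 0.87032 kg.

0.870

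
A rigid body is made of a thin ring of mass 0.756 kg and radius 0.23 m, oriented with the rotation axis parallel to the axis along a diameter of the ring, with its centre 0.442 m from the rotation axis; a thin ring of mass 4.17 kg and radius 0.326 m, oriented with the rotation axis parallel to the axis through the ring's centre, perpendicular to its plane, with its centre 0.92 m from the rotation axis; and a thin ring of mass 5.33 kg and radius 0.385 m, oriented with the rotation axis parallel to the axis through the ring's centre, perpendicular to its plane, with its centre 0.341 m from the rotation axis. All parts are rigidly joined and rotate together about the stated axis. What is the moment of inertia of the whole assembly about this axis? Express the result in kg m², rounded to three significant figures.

5.55

Thin ring: I_cm = (1/2)MR² = (1/2)(0.756)(0.23)² = 0.019996 kg m²; centre at d = 0.442 m, so I = I_cm + Md² gives I = 0.019996 + (0.756)(0.442)² = 0.16769 kg m².
Thin ring: I_cm = MR² = (4.17)(0.326)² = 0.44317 kg m²; centre at d = 0.92 m, so I = I_cm + Md² gives I = 0.44317 + (4.17)(0.92)² = 3.9727 kg m².
Thin ring: I_cm = MR² = (5.33)(0.385)² = 0.79004 kg m²; centre at d = 0.341 m, so I = I_cm + Md² gives I = 0.79004 + (5.33)(0.341)² = 1.4098 kg m².
Total I = 0.16769 + 3.9727 + 1.4098 = 5.5502 kg m².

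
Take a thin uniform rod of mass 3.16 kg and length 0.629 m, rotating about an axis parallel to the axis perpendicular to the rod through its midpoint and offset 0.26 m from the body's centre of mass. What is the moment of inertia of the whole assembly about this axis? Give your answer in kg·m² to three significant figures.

0.318

I_cm = (1/12)ML² = (1/12)(3.16)(0.629)² = 0.10419 kg·m²; centre at d = 0.26 m, so I = I_cm + Md² gives I = 0.10419 + (3.16)(0.26)² = 0.3178 kg·m².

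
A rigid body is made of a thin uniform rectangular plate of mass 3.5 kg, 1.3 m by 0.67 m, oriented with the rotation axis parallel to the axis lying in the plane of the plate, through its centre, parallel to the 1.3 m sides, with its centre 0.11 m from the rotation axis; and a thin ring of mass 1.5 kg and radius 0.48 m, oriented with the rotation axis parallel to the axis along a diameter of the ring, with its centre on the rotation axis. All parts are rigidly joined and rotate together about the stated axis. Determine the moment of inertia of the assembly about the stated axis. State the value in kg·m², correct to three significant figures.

0.346

Rectangular plate: I_cm = (1/12)Mb² = (1/12)(3.5)(0.67)² = 0.13093 kg·m²; centre at d = 0.11 m, so I = I_cm + Md² gives I = 0.13093 + (3.5)(0.11)² = 0.17328 kg·m².
Thin ring: I_cm = (1/2)MR² = (1/2)(1.5)(0.48)² = 0.1728 kg·m²; axis through the centre, so I = 0.1728 kg·m².
Total I = 0.17328 + 0.1728 = 0.34608 kg·m².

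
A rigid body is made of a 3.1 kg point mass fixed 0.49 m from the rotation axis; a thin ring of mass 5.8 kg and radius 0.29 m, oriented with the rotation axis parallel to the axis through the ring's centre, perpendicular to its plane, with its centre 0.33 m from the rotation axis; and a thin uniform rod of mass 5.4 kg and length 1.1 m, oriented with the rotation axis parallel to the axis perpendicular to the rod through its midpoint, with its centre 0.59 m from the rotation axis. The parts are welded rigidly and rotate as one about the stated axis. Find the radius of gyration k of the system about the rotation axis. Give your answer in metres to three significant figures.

0.548

Point mass: I_cm = 0; centre at d = 0.49 m, so the parallel axis theorem gives I = 0 + (3.1)(0.49)² = 0.74431 kg m^2.
Thin ring: I_cm = MR² = (5.8)(0.29)² = 0.48778 kg m^2; centre at d = 0.33 m, so the parallel axis theorem gives I = 0.48778 + (5.8)(0.33)² = 1.1194 kg m^2.
Thin rod: I_cm = (1/12)ML² = (1/12)(5.4)(1.1)² = 0.5445 kg m^2; centre at d = 0.59 m, so the parallel axis theorem gives I = 0.5445 + (5.4)(0.59)² = 2.4242 kg m^2.
Total I = 4.288 kg m^2; total mass M = 14.3 kg.
k = √(I/M) = √(4.288/14.3) = 0.54759 m.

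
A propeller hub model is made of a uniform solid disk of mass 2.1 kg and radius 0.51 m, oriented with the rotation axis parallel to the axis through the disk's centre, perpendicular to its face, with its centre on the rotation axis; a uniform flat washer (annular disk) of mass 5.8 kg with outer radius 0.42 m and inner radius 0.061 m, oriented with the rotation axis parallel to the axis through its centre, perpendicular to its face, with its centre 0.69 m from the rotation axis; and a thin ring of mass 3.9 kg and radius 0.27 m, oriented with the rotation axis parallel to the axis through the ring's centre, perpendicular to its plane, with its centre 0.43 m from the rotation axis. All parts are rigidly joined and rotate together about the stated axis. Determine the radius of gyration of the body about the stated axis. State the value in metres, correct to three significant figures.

Solid disk: I_cm = (1/2)MR² = (1/2)(2.1)(0.51)² = 0.2731 kg·m²; axis through the centre, so I = 0.2731 kg·m².
Annular disk: I_cm = (1/2)M(R²+r²) = (1/2)(5.8)[(0.42)² + (0.061)²] = 0.52235 kg·m²; centre at d = 0.69 m, so the parallel axis theorem gives I = 0.52235 + (5.8)(0.69)² = 3.2837 kg·m².
Thin ring: I_cm = MR² = (3.9)(0.27)² = 0.28431 kg·m²; centre at d = 0.43 m, so the parallel axis theorem gives I = 0.28431 + (3.9)(0.43)² = 1.0054 kg·m².
Total I = 4.5623 kg·m²; total mass M = 11.8 kg.
k = √(I/M) = √(4.5623/11.8) = 0.6218 m.

0.622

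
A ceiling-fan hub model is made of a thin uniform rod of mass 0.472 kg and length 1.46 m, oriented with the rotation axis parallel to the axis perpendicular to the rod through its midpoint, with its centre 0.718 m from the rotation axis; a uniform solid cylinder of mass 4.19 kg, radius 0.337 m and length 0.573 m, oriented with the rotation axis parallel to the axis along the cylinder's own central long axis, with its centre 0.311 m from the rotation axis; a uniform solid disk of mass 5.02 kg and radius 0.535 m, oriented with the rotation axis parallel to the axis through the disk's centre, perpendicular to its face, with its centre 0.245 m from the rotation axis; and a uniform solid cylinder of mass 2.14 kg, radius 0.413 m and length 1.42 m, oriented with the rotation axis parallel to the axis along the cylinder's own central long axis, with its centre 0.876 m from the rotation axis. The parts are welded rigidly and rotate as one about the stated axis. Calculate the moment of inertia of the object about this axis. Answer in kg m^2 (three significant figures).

Thin rod: I_cm = (1/12)ML² = (1/12)(0.472)(1.46)² = 0.083843 kg m^2; centre at d = 0.718 m, so I = I_cm + Md² gives I = 0.083843 + (0.472)(0.718)² = 0.32717 kg m^2.
Solid cylinder: I_cm = (1/2)MR² = (1/2)(4.19)(0.337)² = 0.23793 kg m^2; centre at d = 0.311 m, so I = I_cm + Md² gives I = 0.23793 + (4.19)(0.311)² = 0.64319 kg m^2.
Solid disk: I_cm = (1/2)MR² = (1/2)(5.02)(0.535)² = 0.71842 kg m^2; centre at d = 0.245 m, so I = I_cm + Md² gives I = 0.71842 + (5.02)(0.245)² = 1.0198 kg m^2.
Solid cylinder: I_cm = (1/2)MR² = (1/2)(2.14)(0.413)² = 0.18251 kg m^2; centre at d = 0.876 m, so I = I_cm + Md² gives I = 0.18251 + (2.14)(0.876)² = 1.8247 kg m^2.
Total I = 0.32717 + 0.64319 + 1.0198 + 1.8247 = 3.8148 kg m^2.

3.81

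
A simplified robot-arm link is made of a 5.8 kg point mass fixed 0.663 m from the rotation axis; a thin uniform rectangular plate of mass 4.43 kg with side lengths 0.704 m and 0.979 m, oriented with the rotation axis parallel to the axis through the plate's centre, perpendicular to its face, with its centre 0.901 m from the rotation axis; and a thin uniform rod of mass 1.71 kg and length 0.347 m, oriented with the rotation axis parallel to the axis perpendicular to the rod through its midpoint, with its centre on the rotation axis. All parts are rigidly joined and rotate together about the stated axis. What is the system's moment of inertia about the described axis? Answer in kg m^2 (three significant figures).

Point mass: I_cm = 0; centre at d = 0.663 m, so the parallel axis theorem gives I = 0 + (5.8)(0.663)² = 2.5495 kg m^2.
Rectangular plate: I_cm = (1/12)M(a²+b²) = (1/12)(4.43)[(0.704)² + (0.979)²] = 0.53679 kg m^2; centre at d = 0.901 m, so the parallel axis theorem gives I = 0.53679 + (4.43)(0.901)² = 4.1331 kg m^2.
Thin rod: I_cm = (1/12)ML² = (1/12)(1.71)(0.347)² = 0.017158 kg m^2; axis through the centre, so I = 0.017158 kg m^2.
Total I = 2.5495 + 4.1331 + 0.017158 = 6.6997 kg m^2.

6.70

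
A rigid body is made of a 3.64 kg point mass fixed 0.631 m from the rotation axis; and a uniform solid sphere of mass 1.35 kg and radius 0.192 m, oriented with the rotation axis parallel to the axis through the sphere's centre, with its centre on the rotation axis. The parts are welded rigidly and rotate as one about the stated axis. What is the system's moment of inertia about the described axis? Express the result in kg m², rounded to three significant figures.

Point mass: I_cm = 0; centre at d = 0.631 m, so the parallel axis theorem gives I = 0 + (3.64)(0.631)² = 1.4493 kg m².
Solid sphere: I_cm = (2/5)MR² = (2/5)(1.35)(0.192)² = 0.019907 kg m²; axis through the centre, so I = 0.019907 kg m².
Total I = 1.4493 + 0.019907 = 1.4692 kg m².

1.47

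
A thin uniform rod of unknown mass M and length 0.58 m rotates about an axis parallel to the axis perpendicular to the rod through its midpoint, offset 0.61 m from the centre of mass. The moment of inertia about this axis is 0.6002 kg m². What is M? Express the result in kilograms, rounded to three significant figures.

I = I_cm + Md² = (1/12)ML² + Md² = M·[0.0833333·(0.58)² + (0.61)²] = M·0.40013.
So M = 0.6002 / 0.40013 = 1.5 kg.

1.50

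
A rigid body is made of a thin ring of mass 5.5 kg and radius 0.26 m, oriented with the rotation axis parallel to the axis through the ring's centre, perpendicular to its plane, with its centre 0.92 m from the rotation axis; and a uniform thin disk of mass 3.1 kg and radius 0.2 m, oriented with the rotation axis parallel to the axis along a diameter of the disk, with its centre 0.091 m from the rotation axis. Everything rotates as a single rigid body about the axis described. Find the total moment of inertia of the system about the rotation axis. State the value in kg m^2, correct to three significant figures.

5.08

Thin ring: I_cm = MR² = (5.5)(0.26)² = 0.3718 kg m^2; centre at d = 0.92 m, so the parallel axis theorem gives I = 0.3718 + (5.5)(0.92)² = 5.027 kg m^2.
Thin disk: I_cm = (1/4)MR² = (1/4)(3.1)(0.2)² = 0.031 kg m^2; centre at d = 0.091 m, so the parallel axis theorem gives I = 0.031 + (3.1)(0.091)² = 0.056671 kg m^2.
Total I = 5.027 + 0.056671 = 5.0837 kg m^2.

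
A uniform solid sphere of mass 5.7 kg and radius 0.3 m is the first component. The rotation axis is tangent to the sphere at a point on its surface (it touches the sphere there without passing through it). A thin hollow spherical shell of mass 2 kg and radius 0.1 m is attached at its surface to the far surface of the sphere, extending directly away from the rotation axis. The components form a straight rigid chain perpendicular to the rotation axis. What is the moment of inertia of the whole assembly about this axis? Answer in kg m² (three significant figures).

1.71

Solid sphere: I_cm = (2/5)MR² = (2/5)(5.7)(0.3)² = 0.2052 kg m²; centre at d = 0.3 m, so I = I_cm + Md² gives I = 0.2052 + (5.7)(0.3)² = 0.7182 kg m².
Spherical shell: I_cm = (2/3)MR² = (2/3)(2)(0.1)² = 0.013333 kg m²; centre at d = 0.3 + 0.3 + 0.1 = 0.7 m, so I = I_cm + Md² gives I = 0.013333 + (2)(0.7)² = 0.99333 kg m².
Total I = 0.7182 + 0.99333 = 1.7115 kg m².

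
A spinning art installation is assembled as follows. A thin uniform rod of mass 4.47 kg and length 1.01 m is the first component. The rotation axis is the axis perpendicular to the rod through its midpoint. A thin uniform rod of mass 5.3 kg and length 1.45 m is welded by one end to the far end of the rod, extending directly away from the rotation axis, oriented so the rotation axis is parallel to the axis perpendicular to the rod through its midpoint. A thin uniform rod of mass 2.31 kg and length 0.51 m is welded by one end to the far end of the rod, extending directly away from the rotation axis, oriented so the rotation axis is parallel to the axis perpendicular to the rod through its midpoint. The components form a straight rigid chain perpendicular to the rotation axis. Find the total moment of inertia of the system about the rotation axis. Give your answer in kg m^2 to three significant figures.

20.7

Thin rod: I_cm = (1/12)ML² = (1/12)(4.47)(1.01)² = 0.37999 kg m^2; axis through the centre, so I = 0.37999 kg m^2.
Thin rod: I_cm = (1/12)ML² = (1/12)(5.3)(1.45)² = 0.9286 kg m^2; centre at d = 0.505 + 0.725 = 1.23 m, so the parallel axis theorem gives I = 0.9286 + (5.3)(1.23)² = 8.947 kg m^2.
Thin rod: I_cm = (1/12)ML² = (1/12)(2.31)(0.51)² = 0.050069 kg m^2; centre at d = 0.505 + 0.725 + 0.725 + 0.255 = 2.21 m, so the parallel axis theorem gives I = 0.050069 + (2.31)(2.21)² = 11.332 kg m^2.
Total I = 0.37999 + 8.947 + 11.332 = 20.659 kg m^2.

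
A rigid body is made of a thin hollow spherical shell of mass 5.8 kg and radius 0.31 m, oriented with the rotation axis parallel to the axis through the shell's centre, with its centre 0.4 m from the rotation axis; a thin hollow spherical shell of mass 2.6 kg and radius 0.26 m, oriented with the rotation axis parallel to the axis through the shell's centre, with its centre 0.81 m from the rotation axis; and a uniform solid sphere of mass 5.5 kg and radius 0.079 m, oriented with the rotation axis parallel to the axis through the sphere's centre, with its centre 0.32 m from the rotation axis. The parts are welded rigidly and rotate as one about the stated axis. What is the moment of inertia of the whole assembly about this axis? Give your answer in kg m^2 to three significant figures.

Spherical shell: I_cm = (2/3)MR² = (2/3)(5.8)(0.31)² = 0.37159 kg m^2; centre at d = 0.4 m, so the parallel axis theorem gives I = 0.37159 + (5.8)(0.4)² = 1.2996 kg m^2.
Spherical shell: I_cm = (2/3)MR² = (2/3)(2.6)(0.26)² = 0.11717 kg m^2; centre at d = 0.81 m, so the parallel axis theorem gives I = 0.11717 + (2.6)(0.81)² = 1.823 kg m^2.
Solid sphere: I_cm = (2/5)MR² = (2/5)(5.5)(0.079)² = 0.01373 kg m^2; centre at d = 0.32 m, so the parallel axis theorem gives I = 0.01373 + (5.5)(0.32)² = 0.57693 kg m^2.
Total I = 1.2996 + 1.823 + 0.57693 = 3.6996 kg m^2.

3.70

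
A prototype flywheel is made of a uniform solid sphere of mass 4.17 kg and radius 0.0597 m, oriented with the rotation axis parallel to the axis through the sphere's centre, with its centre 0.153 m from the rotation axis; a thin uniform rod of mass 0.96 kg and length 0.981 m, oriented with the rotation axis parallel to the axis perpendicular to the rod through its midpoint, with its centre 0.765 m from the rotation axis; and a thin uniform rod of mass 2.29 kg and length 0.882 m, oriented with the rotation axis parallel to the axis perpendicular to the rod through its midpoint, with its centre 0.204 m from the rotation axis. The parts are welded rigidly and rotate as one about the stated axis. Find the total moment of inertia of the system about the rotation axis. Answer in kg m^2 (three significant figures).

0.986

Solid sphere: I_cm = (2/5)MR² = (2/5)(4.17)(0.0597)² = 0.0059449 kg m^2; centre at d = 0.153 m, so I = I_cm + Md² gives I = 0.0059449 + (4.17)(0.153)² = 0.10356 kg m^2.
Thin rod: I_cm = (1/12)ML² = (1/12)(0.96)(0.981)² = 0.076989 kg m^2; centre at d = 0.765 m, so I = I_cm + Md² gives I = 0.076989 + (0.96)(0.765)² = 0.6388 kg m^2.
Thin rod: I_cm = (1/12)ML² = (1/12)(2.29)(0.882)² = 0.14845 kg m^2; centre at d = 0.204 m, so I = I_cm + Md² gives I = 0.14845 + (2.29)(0.204)² = 0.24375 kg m^2.
Total I = 0.10356 + 0.6388 + 0.24375 = 0.98612 kg m^2.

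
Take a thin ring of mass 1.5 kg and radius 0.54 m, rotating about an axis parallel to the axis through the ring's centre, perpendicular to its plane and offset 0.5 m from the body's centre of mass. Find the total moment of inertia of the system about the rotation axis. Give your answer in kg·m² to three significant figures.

I_cm = MR² = (1.5)(0.54)² = 0.4374 kg·m²; centre at d = 0.5 m, so I = I_cm + Md² gives I = 0.4374 + (1.5)(0.5)² = 0.8124 kg·m².

0.812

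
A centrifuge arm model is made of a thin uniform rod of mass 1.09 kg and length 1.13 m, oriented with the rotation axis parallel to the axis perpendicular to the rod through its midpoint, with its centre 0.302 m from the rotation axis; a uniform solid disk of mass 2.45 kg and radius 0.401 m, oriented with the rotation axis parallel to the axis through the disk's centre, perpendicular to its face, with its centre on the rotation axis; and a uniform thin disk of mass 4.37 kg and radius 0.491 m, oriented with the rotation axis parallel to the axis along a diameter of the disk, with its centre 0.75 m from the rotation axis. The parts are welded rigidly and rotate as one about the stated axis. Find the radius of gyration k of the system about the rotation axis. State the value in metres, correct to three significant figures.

0.629

Thin rod: I_cm = (1/12)ML² = (1/12)(1.09)(1.13)² = 0.11599 kg m²; centre at d = 0.302 m, so the parallel axis theorem gives I = 0.11599 + (1.09)(0.302)² = 0.2154 kg m².
Solid disk: I_cm = (1/2)MR² = (1/2)(2.45)(0.401)² = 0.19698 kg m²; axis through the centre, so I = 0.19698 kg m².
Thin disk: I_cm = (1/4)MR² = (1/4)(4.37)(0.491)² = 0.26338 kg m²; centre at d = 0.75 m, so the parallel axis theorem gives I = 0.26338 + (4.37)(0.75)² = 2.7215 kg m².
Total I = 3.1339 kg m²; total mass M = 7.91 kg.
k = √(I/M) = √(3.1339/7.91) = 0.62944 m.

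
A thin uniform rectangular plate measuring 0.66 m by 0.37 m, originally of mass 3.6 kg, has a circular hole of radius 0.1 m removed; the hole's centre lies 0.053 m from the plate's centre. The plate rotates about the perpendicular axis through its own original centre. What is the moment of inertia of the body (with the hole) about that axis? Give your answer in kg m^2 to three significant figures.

0.168

Unpierced body about its centre: I₀ = (1/12)M(a²+b²) = (1/12)(3.6)[(0.66)² + (0.37)²] = 0.17175 kg m^2.
The removed disk has mass m = M·πr²/(ab) = (3.6)·π(0.1)²/(0.66·0.37) = 0.46313 kg (same uniform areal density).
Its moment of inertia about the rotation axis (parallel-axis theorem): I_hole = (1/2)mr² + md² = (1/2)(0.46313)(0.1)² + (0.46313)(0.053)² = 0.0036166 kg m^2.
Treating the hole as negative mass, I = I₀ − I_hole = 0.17175 − 0.0036166 = 0.16813 kg m^2.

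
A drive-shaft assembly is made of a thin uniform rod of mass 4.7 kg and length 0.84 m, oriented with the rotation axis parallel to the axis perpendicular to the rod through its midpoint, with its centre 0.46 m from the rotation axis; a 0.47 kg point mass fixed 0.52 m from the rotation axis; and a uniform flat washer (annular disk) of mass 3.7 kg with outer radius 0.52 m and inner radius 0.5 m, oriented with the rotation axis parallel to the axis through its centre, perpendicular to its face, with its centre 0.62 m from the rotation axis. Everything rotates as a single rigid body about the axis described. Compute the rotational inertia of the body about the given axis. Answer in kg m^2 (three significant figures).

Thin rod: I_cm = (1/12)ML² = (1/12)(4.7)(0.84)² = 0.27636 kg m^2; centre at d = 0.46 m, so the parallel axis theorem gives I = 0.27636 + (4.7)(0.46)² = 1.2709 kg m^2.
Point mass: I_cm = 0; centre at d = 0.52 m, so the parallel axis theorem gives I = 0 + (0.47)(0.52)² = 0.12709 kg m^2.
Annular disk: I_cm = (1/2)M(R²+r²) = (1/2)(3.7)[(0.52)² + (0.5)²] = 0.96274 kg m^2; centre at d = 0.62 m, so the parallel axis theorem gives I = 0.96274 + (3.7)(0.62)² = 2.385 kg m^2.
Total I = 1.2709 + 0.12709 + 2.385 = 3.783 kg m^2.

3.78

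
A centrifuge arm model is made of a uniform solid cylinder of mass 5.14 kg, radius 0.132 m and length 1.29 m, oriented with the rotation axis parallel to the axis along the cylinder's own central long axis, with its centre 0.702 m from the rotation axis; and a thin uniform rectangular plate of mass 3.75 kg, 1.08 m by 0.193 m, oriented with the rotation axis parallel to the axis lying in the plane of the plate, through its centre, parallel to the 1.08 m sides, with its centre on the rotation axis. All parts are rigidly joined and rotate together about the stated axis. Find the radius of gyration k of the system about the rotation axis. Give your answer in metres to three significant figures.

Solid cylinder: I_cm = (1/2)MR² = (1/2)(5.14)(0.132)² = 0.04478 kg m²; centre at d = 0.702 m, so the parallel axis theorem gives I = 0.04478 + (5.14)(0.702)² = 2.5778 kg m².
Rectangular plate: I_cm = (1/12)Mb² = (1/12)(3.75)(0.193)² = 0.01164 kg m²; axis through the centre, so I = 0.01164 kg m².
Total I = 2.5894 kg m²; total mass M = 8.89 kg.
k = √(I/M) = √(2.5894/8.89) = 0.5397 m.

0.540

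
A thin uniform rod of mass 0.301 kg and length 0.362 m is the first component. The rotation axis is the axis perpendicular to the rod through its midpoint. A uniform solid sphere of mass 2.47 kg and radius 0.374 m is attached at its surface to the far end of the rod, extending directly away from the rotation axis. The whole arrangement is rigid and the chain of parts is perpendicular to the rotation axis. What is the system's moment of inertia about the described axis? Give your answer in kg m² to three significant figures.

Thin rod: I_cm = (1/12)ML² = (1/12)(0.301)(0.362)² = 0.003287 kg m²; axis through the centre, so I = 0.003287 kg m².
Solid sphere: I_cm = (2/5)MR² = (2/5)(2.47)(0.374)² = 0.1382 kg m²; centre at d = 0.181 + 0.374 = 0.555 m, so I = I_cm + Md² gives I = 0.1382 + (2.47)(0.555)² = 0.89902 kg m².
Total I = 0.003287 + 0.89902 = 0.90231 kg m².

0.902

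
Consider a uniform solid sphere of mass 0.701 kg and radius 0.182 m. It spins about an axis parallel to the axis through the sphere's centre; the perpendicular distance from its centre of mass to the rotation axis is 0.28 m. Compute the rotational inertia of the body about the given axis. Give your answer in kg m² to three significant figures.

0.0642

I_cm = (2/5)MR² = (2/5)(0.701)(0.182)² = 0.009288 kg m²; centre at d = 0.28 m, so I = I_cm + Md² gives I = 0.009288 + (0.701)(0.28)² = 0.064246 kg m².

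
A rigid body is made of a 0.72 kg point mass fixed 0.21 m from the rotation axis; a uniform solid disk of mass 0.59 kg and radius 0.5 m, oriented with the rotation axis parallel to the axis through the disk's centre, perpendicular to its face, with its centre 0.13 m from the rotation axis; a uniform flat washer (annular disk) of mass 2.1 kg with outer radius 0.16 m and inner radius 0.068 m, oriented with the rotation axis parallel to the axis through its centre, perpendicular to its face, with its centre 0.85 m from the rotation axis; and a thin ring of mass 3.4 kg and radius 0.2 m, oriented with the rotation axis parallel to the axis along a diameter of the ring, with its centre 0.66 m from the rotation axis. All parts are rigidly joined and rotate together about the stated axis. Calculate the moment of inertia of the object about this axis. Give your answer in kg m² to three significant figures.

Point mass: I_cm = 0; centre at d = 0.21 m, so the parallel axis theorem gives I = 0 + (0.72)(0.21)² = 0.031752 kg m².
Solid disk: I_cm = (1/2)MR² = (1/2)(0.59)(0.5)² = 0.07375 kg m²; centre at d = 0.13 m, so the parallel axis theorem gives I = 0.07375 + (0.59)(0.13)² = 0.083721 kg m².
Annular disk: I_cm = (1/2)M(R²+r²) = (1/2)(2.1)[(0.16)² + (0.068)²] = 0.031735 kg m²; centre at d = 0.85 m, so the parallel axis theorem gives I = 0.031735 + (2.1)(0.85)² = 1.549 kg m².
Thin ring: I_cm = (1/2)MR² = (1/2)(3.4)(0.2)² = 0.068 kg m²; centre at d = 0.66 m, so the parallel axis theorem gives I = 0.068 + (3.4)(0.66)² = 1.549 kg m².
Total I = 0.031752 + 0.083721 + 1.549 + 1.549 = 3.2135 kg m².

3.21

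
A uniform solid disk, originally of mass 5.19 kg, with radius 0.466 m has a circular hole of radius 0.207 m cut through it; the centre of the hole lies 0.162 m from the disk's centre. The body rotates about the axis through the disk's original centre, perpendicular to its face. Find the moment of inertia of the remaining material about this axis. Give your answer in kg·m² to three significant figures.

0.515

Unpierced body about its centre: I₀ = (1/2)MR² = (1/2)(5.19)(0.466)² = 0.56352 kg·m².
The removed disk has mass m = M·(r/R)² = (5.19)(0.207/0.466)² = 1.0241 kg (same uniform areal density).
Its moment of inertia about the rotation axis (parallel-axis theorem): I_hole = (1/2)mr² + md² = (1/2)(1.0241)(0.207)² + (1.0241)(0.162)² = 0.048817 kg·m².
Treating the hole as negative mass, I = I₀ − I_hole = 0.56352 − 0.048817 = 0.5147 kg·m².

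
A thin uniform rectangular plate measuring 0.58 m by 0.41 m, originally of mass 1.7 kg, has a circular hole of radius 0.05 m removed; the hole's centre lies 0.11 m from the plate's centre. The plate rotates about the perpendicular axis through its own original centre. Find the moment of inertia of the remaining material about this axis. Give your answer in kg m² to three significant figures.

0.0707

Unpierced body about its centre: I₀ = (1/12)M(a²+b²) = (1/12)(1.7)[(0.58)² + (0.41)²] = 0.071471 kg m².
The removed disk has mass m = M·πr²/(ab) = (1.7)·π(0.05)²/(0.58·0.41) = 0.056147 kg (same uniform areal density).
Its moment of inertia about the rotation axis (parallel-axis theorem): I_hole = (1/2)mr² + md² = (1/2)(0.056147)(0.05)² + (0.056147)(0.11)² = 0.00074956 kg m².
Treating the hole as negative mass, I = I₀ − I_hole = 0.071471 − 0.00074956 = 0.070721 kg m².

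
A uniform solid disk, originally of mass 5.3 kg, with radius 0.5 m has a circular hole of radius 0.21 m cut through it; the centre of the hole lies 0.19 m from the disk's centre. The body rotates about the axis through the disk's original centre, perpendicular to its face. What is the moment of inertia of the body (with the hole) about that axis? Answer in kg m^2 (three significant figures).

Unpierced body about its centre: I₀ = (1/2)MR² = (1/2)(5.3)(0.5)² = 0.6625 kg m^2.
The removed disk has mass m = M·(r/R)² = (5.3)(0.21/0.5)² = 0.93492 kg (same uniform areal density).
Its moment of inertia about the rotation axis (parallel-axis theorem): I_hole = (1/2)mr² + md² = (1/2)(0.93492)(0.21)² + (0.93492)(0.19)² = 0.054366 kg m^2.
Treating the hole as negative mass, I = I₀ − I_hole = 0.6625 − 0.054366 = 0.60813 kg m^2.

0.608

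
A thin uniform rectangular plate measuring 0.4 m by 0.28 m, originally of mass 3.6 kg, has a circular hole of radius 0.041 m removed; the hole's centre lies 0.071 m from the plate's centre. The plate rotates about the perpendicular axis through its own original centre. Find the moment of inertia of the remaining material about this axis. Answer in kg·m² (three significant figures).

0.0705

Unpierced body about its centre: I₀ = (1/12)M(a²+b²) = (1/12)(3.6)[(0.4)² + (0.28)²] = 0.07152 kg·m².
The removed disk has mass m = M·πr²/(ab) = (3.6)·π(0.041)²/(0.4·0.28) = 0.16975 kg (same uniform areal density).
Its moment of inertia about the rotation axis (parallel-axis theorem): I_hole = (1/2)mr² + md² = (1/2)(0.16975)(0.041)² + (0.16975)(0.071)² = 0.00099837 kg·m².
Treating the hole as negative mass, I = I₀ − I_hole = 0.07152 − 0.00099837 = 0.070522 kg·m².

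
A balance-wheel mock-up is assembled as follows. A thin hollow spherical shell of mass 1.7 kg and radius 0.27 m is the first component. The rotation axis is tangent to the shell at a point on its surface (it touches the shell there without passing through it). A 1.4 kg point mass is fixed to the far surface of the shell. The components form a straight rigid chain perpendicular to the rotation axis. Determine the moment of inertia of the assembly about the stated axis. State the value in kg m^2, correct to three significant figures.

0.615

Spherical shell: I_cm = (2/3)MR² = (2/3)(1.7)(0.27)² = 0.08262 kg m^2; centre at d = 0.27 m, so I = I_cm + Md² gives I = 0.08262 + (1.7)(0.27)² = 0.20655 kg m^2.
Point mass: I_cm = 0; centre at d = 0.27 + 0.27 = 0.54 m, so I = I_cm + Md² gives I = 0 + (1.4)(0.54)² = 0.40824 kg m^2.
Total I = 0.20655 + 0.40824 = 0.61479 kg m^2.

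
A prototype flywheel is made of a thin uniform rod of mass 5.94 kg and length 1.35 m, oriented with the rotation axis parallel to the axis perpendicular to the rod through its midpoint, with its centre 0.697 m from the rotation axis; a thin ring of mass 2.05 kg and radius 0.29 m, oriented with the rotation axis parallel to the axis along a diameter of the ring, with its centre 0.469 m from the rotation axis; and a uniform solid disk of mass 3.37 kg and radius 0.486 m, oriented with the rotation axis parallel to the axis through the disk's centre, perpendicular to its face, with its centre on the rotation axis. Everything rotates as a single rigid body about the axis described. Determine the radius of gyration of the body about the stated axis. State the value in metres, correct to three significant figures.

0.645

Thin rod: I_cm = (1/12)ML² = (1/12)(5.94)(1.35)² = 0.90214 kg m^2; centre at d = 0.697 m, so I = I_cm + Md² gives I = 0.90214 + (5.94)(0.697)² = 3.7878 kg m^2.
Thin ring: I_cm = (1/2)MR² = (1/2)(2.05)(0.29)² = 0.086202 kg m^2; centre at d = 0.469 m, so I = I_cm + Md² gives I = 0.086202 + (2.05)(0.469)² = 0.53712 kg m^2.
Solid disk: I_cm = (1/2)MR² = (1/2)(3.37)(0.486)² = 0.39799 kg m^2; axis through the centre, so I = 0.39799 kg m^2.
Total I = 4.723 kg m^2; total mass M = 11.36 kg.
k = √(I/M) = √(4.723/11.36) = 0.64479 m.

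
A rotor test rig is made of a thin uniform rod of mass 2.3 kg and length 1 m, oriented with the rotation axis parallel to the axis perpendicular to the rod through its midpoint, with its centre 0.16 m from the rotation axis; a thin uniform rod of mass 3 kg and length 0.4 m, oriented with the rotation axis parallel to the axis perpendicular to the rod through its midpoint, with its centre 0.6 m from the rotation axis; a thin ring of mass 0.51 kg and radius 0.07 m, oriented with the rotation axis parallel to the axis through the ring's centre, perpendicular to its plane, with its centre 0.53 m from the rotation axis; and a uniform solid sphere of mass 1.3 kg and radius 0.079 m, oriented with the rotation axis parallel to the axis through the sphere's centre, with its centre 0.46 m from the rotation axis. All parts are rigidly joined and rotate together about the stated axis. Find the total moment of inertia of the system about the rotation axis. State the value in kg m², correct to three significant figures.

1.79

Thin rod: I_cm = (1/12)ML² = (1/12)(2.3)(1)² = 0.19167 kg m²; centre at d = 0.16 m, so I = I_cm + Md² gives I = 0.19167 + (2.3)(0.16)² = 0.25055 kg m².
Thin rod: I_cm = (1/12)ML² = (1/12)(3)(0.4)² = 0.04 kg m²; centre at d = 0.6 m, so I = I_cm + Md² gives I = 0.04 + (3)(0.6)² = 1.12 kg m².
Thin ring: I_cm = MR² = (0.51)(0.07)² = 0.002499 kg m²; centre at d = 0.53 m, so I = I_cm + Md² gives I = 0.002499 + (0.51)(0.53)² = 0.14576 kg m².
Solid sphere: I_cm = (2/5)MR² = (2/5)(1.3)(0.079)² = 0.0032453 kg m²; centre at d = 0.46 m, so I = I_cm + Md² gives I = 0.0032453 + (1.3)(0.46)² = 0.27833 kg m².
Total I = 0.25055 + 1.12 + 0.14576 + 0.27833 = 1.7946 kg m².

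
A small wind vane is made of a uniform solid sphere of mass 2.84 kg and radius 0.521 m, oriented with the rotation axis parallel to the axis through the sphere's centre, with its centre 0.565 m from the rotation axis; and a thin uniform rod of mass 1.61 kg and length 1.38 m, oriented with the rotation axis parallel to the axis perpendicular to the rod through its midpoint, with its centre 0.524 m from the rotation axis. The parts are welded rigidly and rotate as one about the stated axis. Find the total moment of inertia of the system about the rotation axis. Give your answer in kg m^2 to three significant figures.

1.91

Solid sphere: I_cm = (2/5)MR² = (2/5)(2.84)(0.521)² = 0.30836 kg m^2; centre at d = 0.565 m, so the parallel axis theorem gives I = 0.30836 + (2.84)(0.565)² = 1.215 kg m^2.
Thin rod: I_cm = (1/12)ML² = (1/12)(1.61)(1.38)² = 0.25551 kg m^2; centre at d = 0.524 m, so the parallel axis theorem gives I = 0.25551 + (1.61)(0.524)² = 0.69757 kg m^2.
Total I = 1.215 + 0.69757 = 1.9125 kg m^2.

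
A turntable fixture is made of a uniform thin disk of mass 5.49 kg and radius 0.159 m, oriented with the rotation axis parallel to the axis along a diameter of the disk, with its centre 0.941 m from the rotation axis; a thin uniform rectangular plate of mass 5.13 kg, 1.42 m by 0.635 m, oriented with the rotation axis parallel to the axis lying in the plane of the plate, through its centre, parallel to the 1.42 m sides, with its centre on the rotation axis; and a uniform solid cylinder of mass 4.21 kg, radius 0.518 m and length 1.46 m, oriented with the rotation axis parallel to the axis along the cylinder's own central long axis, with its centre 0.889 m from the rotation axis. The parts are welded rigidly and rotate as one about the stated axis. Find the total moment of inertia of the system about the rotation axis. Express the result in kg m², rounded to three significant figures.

8.96

Thin disk: I_cm = (1/4)MR² = (1/4)(5.49)(0.159)² = 0.034698 kg m²; centre at d = 0.941 m, so the parallel axis theorem gives I = 0.034698 + (5.49)(0.941)² = 4.896 kg m².
Rectangular plate: I_cm = (1/12)Mb² = (1/12)(5.13)(0.635)² = 0.17238 kg m²; axis through the centre, so I = 0.17238 kg m².
Solid cylinder: I_cm = (1/2)MR² = (1/2)(4.21)(0.518)² = 0.56482 kg m²; centre at d = 0.889 m, so the parallel axis theorem gives I = 0.56482 + (4.21)(0.889)² = 3.8921 kg m².
Total I = 4.896 + 0.17238 + 3.8921 = 8.9604 kg m².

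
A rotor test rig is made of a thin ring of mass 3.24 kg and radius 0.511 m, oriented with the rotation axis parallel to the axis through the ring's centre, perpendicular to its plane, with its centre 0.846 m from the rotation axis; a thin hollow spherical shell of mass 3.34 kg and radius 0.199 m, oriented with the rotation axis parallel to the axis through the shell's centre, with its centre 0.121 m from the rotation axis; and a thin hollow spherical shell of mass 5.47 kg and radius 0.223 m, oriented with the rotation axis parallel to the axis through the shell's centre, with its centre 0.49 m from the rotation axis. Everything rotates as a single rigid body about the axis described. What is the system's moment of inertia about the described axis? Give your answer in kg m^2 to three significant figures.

Thin ring: I_cm = MR² = (3.24)(0.511)² = 0.84603 kg m^2; centre at d = 0.846 m, so the parallel axis theorem gives I = 0.84603 + (3.24)(0.846)² = 3.165 kg m^2.
Spherical shell: I_cm = (2/3)MR² = (2/3)(3.34)(0.199)² = 0.088178 kg m^2; centre at d = 0.121 m, so the parallel axis theorem gives I = 0.088178 + (3.34)(0.121)² = 0.13708 kg m^2.
Spherical shell: I_cm = (2/3)MR² = (2/3)(5.47)(0.223)² = 0.18135 kg m^2; centre at d = 0.49 m, so the parallel axis theorem gives I = 0.18135 + (5.47)(0.49)² = 1.4947 kg m^2.
Total I = 3.165 + 0.13708 + 1.4947 = 4.7967 kg m^2.

4.80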